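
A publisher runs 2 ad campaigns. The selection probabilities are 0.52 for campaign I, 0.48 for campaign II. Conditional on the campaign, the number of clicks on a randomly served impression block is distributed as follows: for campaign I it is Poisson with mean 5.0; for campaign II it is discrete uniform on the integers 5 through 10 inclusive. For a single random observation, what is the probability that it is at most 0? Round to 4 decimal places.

0.0035

Conditional on each campaign, P(X ≤ 0): I: 0.00673795; II: 0.
By total probability, P(X ≤ 0) = 0.52·0.00673795 + 0.48·0 = 0.00350373.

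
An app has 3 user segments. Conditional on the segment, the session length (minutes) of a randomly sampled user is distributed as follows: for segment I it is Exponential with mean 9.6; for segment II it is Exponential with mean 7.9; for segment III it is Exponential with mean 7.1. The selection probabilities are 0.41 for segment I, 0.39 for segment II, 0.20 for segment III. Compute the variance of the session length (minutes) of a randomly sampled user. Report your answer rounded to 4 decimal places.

Per component, I: μ=9.6, E[X²]=184.32; II: μ=7.9, E[X²]=124.82; III: μ=7.1, E[X²]=100.82.
E[X] = 0.41·9.6 + 0.39·7.9 + 0.2·7.1 = 8.437.
E[X²] = 0.41·184.32 + 0.39·124.82 + 0.2·100.82 = 144.415.
Var(X) = E[X²] − (E[X])² = 144.415 − 71.183 = 73.232.

73.2320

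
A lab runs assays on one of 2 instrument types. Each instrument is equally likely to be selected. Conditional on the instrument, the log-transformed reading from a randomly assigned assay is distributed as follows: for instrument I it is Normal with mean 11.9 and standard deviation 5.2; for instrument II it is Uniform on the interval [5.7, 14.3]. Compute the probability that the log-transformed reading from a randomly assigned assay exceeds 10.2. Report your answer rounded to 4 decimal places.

Conditional on each instrument, P(X > 10.2): I: 0.628137; II: 0.476744.
By total probability, P(X > 10.2) = 0.5·0.628137 + 0.5·0.476744 = 0.552441.

0.5524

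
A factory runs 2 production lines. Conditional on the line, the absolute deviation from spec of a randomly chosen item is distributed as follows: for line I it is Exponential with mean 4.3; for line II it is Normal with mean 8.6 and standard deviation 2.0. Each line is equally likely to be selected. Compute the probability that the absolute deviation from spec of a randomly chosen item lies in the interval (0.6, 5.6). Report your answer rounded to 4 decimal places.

Conditional on each line, P(0.6 < X < 5.6): I: 0.597864; II: 0.0667755.
By total probability, P(0.6 < X < 5.6) = 0.5·0.597864 + 0.5·0.0667755 = 0.33232.

0.3323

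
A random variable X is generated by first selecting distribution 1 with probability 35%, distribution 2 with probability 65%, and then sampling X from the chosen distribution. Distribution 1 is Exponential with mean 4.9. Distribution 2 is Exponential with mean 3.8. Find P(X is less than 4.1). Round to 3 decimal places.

Conditional on each component, P(X < 4.1): 1: 0.566878; 2: 0.660047.
By total probability, P(X < 4.1) = 0.35·0.566878 + 0.65·0.660047 = 0.627438.

0.627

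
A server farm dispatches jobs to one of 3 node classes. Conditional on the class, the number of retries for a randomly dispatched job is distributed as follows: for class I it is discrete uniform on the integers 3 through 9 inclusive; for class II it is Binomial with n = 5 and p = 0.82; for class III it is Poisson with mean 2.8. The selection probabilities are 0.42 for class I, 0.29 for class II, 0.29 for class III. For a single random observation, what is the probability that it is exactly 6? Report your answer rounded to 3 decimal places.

Conditional on each class, P(X = 6): I: 0.142857; II: 0; III: 0.0406997.
By total probability, P(X = 6) = 0.42·0.142857 + 0.29·0 + 0.29·0.0406997 = 0.0718029.

0.072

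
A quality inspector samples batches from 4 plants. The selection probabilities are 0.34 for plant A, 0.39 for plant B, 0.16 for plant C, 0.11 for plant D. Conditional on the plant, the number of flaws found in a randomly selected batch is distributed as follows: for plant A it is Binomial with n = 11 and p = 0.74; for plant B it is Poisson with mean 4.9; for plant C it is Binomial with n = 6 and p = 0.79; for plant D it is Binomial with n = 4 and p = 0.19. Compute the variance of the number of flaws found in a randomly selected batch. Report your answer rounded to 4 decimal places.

7.9310

Per component, A: μ=8.14, E[X²]=68.376; B: μ=4.9, E[X²]=28.91; C: μ=4.74, E[X²]=23.463; D: μ=0.76, E[X²]=1.1932.
E[X] = 0.34·8.14 + 0.39·4.9 + 0.16·4.74 + 0.11·0.76 = 5.5206.
E[X²] = 0.34·68.376 + 0.39·28.91 + 0.16·23.463 + 0.11·1.1932 = 38.4081.
Var(X) = E[X²] − (E[X])² = 38.4081 − 30.477 = 7.93105.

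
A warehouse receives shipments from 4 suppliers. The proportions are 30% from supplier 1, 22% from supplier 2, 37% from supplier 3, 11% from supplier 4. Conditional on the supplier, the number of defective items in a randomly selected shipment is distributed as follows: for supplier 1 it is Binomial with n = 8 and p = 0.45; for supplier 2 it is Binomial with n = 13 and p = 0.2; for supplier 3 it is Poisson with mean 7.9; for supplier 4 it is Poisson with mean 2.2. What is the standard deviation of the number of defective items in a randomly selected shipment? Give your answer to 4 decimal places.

3.1642

Per component, 1: μ=3.6, E[X²]=14.94; 2: μ=2.6, E[X²]=8.84; 3: μ=7.9, E[X²]=70.31; 4: μ=2.2, E[X²]=7.04.
E[X] = 0.3·3.6 + 0.22·2.6 + 0.37·7.9 + 0.11·2.2 = 4.817.
E[X²] = 0.3·14.94 + 0.22·8.84 + 0.37·70.31 + 0.11·7.04 = 33.2159.
Var(X) = E[X²] − (E[X])² = 33.2159 − 23.2035 = 10.0124.
SD(X) = √10.0124 = 3.16424.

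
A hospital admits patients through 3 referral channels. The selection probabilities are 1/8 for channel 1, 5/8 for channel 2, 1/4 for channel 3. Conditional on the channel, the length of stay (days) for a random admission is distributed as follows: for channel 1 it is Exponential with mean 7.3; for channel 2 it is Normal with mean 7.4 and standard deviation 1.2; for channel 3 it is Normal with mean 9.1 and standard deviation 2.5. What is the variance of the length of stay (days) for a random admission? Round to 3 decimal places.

9.677

Per component, 1: μ=7.3, E[X²]=106.58; 2: μ=7.4, E[X²]=56.2; 3: μ=9.1, E[X²]=89.06.
E[X] = 0.125·7.3 + 0.625·7.4 + 0.25·9.1 = 7.8125.
E[X²] = 0.125·106.58 + 0.625·56.2 + 0.25·89.06 = 70.7125.
Var(X) = E[X²] − (E[X])² = 70.7125 − 61.0352 = 9.67734.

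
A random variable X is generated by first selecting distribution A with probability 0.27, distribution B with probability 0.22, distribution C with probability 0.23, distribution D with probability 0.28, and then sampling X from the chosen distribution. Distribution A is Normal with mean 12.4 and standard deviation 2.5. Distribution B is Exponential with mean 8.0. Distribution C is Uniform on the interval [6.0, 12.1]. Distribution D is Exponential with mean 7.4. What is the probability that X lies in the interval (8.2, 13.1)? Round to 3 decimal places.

Conditional on each component, P(8.2 < X < 13.1): A: 0.563783; B: 0.164331; C: 0.639344; D: 0.159896.
By total probability, P(8.2 < X < 13.1) = 0.27·0.563783 + 0.22·0.164331 + 0.23·0.639344 + 0.28·0.159896 = 0.380194.

0.380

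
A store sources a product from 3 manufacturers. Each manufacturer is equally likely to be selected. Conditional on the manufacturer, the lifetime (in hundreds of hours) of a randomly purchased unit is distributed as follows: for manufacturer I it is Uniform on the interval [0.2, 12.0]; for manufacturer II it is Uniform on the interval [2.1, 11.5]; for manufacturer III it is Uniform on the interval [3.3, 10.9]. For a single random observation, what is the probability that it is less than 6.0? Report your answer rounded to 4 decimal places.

0.4206

Conditional on each manufacturer, P(X < 6.0): I: 0.491525; II: 0.414894; III: 0.355263.
By total probability, P(X < 6.0) = 0.333333·0.491525 + 0.333333·0.414894 + 0.333333·0.355263 = 0.420561.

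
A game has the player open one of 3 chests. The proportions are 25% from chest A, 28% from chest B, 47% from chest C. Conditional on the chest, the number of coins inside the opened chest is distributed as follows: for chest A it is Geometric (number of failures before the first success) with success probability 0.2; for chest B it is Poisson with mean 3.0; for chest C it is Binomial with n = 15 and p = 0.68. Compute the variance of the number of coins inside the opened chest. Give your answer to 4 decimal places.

18.7829

Per component, A: μ=4, E[X²]=36; B: μ=3, E[X²]=12; C: μ=10.2, E[X²]=107.304.
E[X] = 0.25·4 + 0.28·3 + 0.47·10.2 = 6.634.
E[X²] = 0.25·36 + 0.28·12 + 0.47·107.304 = 62.7929.
Var(X) = E[X²] − (E[X])² = 62.7929 − 44.01 = 18.7829.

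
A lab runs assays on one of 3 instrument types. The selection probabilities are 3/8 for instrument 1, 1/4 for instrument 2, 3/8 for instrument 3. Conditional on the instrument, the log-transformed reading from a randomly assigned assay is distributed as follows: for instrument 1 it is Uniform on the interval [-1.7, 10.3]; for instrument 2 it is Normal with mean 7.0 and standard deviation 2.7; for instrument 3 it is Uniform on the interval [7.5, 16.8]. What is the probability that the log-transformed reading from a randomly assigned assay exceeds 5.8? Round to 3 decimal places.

Conditional on each instrument, P(X > 5.8): 1: 0.375; 2: 0.671639; 3: 1.
By total probability, P(X > 5.8) = 0.375·0.375 + 0.25·0.671639 + 0.375·1 = 0.683535.

0.684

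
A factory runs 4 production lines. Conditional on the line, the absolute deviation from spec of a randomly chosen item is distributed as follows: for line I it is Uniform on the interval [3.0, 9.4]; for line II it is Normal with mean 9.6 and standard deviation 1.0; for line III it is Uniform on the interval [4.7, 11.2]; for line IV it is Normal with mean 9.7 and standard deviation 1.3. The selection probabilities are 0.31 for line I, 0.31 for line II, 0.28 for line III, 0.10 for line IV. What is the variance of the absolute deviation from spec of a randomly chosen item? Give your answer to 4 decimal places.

4.6018

Per component, I: μ=6.2, E[X²]=41.8533; II: μ=9.6, E[X²]=93.16; III: μ=7.95, E[X²]=66.7233; IV: μ=9.7, E[X²]=95.78.
E[X] = 0.31·6.2 + 0.31·9.6 + 0.28·7.95 + 0.1·9.7 = 8.094.
E[X²] = 0.31·41.8533 + 0.31·93.16 + 0.28·66.7233 + 0.1·95.78 = 70.1147.
Var(X) = E[X²] − (E[X])² = 70.1147 − 65.5128 = 4.60183.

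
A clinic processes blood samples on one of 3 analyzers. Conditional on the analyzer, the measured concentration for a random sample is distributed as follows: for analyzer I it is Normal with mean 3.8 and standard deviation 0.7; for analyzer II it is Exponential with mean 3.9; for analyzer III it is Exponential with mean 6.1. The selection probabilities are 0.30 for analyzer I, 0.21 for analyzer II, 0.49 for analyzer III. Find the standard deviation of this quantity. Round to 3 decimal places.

Per component, I: μ=3.8, E[X²]=14.93; II: μ=3.9, E[X²]=30.42; III: μ=6.1, E[X²]=74.42.
E[X] = 0.3·3.8 + 0.21·3.9 + 0.49·6.1 = 4.948.
E[X²] = 0.3·14.93 + 0.21·30.42 + 0.49·74.42 = 47.333.
Var(X) = E[X²] − (E[X])² = 47.333 − 24.4827 = 22.8503.
SD(X) = √22.8503 = 4.7802.

4.780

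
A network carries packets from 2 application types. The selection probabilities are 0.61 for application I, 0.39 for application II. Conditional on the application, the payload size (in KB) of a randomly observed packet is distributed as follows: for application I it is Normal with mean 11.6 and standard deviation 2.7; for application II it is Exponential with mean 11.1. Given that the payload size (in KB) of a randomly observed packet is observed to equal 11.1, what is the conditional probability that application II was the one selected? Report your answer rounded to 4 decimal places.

0.1273

Likelihoods f(11.1 | ·): I: 0.145244; II: 0.0331423.
Posterior ∝ prior × likelihood. Numerator for II: 0.39·0.0331423 = 0.0129255.
Normalizing constant: 0.61·0.145244 + 0.39·0.0331423 = 0.101525.
P(II | observation) = 0.0129255 / 0.101525 = 0.127314.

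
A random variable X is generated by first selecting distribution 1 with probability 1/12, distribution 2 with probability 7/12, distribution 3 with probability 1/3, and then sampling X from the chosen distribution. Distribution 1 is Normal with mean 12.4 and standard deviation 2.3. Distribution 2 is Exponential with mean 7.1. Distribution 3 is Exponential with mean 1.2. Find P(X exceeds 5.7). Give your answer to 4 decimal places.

Conditional on each component, P(X > 5.7): 1: 0.99821; 2: 0.448065; 3: 0.0086517.
By total probability, P(X > 5.7) = 0.0833333·0.99821 + 0.583333·0.448065 + 0.333333·0.0086517 = 0.347439.

0.3474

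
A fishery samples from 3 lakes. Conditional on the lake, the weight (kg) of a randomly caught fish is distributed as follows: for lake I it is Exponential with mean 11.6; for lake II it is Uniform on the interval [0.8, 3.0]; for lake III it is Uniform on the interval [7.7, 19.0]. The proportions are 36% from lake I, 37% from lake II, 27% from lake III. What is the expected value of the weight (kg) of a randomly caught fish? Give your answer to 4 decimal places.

Component means — I: 11.6; II: 1.9; III: 13.35.
E[X] = 0.36·11.6 + 0.37·1.9 + 0.27·13.35 = 8.4835.

8.4835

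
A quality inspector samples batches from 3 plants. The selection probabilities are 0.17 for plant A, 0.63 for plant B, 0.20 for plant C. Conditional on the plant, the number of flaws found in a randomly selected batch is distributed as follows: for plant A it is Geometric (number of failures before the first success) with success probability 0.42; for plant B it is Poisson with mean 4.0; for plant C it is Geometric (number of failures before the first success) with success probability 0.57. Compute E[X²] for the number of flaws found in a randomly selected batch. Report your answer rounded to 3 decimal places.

For each component E[X²] = Var + (mean)², giving A: 5.19501; B: 20; C: 1.89258.
Overall E[X²] = 0.17·5.19501 + 0.63·20 + 0.2·1.89258 = 13.8617.

13.862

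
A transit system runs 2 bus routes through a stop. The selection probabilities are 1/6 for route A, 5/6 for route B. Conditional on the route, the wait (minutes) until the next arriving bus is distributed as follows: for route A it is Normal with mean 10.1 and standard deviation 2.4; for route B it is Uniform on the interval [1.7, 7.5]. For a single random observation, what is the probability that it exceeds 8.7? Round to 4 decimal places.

Conditional on each route, P(X > 8.7): A: 0.720166; B: 0.
By total probability, P(X > 8.7) = 0.166667·0.720166 + 0.833333·0 = 0.120028.

0.1200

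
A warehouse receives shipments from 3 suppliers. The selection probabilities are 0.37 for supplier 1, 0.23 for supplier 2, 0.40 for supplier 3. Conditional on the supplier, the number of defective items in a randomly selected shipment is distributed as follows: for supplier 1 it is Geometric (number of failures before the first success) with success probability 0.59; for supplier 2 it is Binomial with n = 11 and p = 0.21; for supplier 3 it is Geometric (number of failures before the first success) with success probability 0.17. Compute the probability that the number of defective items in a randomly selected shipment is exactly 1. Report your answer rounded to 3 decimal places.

Conditional on each supplier, P(X = 1): 1: 0.2419; 2: 0.218717; 3: 0.1411.
By total probability, P(X = 1) = 0.37·0.2419 + 0.23·0.218717 + 0.4·0.1411 = 0.196248.

0.196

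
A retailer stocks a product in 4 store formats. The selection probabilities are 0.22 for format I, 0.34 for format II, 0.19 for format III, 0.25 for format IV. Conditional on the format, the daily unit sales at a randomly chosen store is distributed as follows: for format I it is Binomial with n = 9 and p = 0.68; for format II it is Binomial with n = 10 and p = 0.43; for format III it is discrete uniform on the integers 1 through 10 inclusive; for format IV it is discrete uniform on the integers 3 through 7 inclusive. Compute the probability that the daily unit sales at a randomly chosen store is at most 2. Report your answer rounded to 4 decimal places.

Conditional on each format, P(X ≤ 2): I: 0.00642774; II: 0.123646; III: 0.2; IV: 0.
By total probability, P(X ≤ 2) = 0.22·0.00642774 + 0.34·0.123646 + 0.19·0.2 + 0.25·0 = 0.0814538.

0.0815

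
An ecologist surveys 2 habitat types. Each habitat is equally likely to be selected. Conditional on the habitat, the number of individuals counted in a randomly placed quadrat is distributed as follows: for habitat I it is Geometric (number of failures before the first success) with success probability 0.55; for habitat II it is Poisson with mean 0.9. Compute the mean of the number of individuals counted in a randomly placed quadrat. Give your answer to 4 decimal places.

0.8591

Component means — I: 0.818182; II: 0.9.
E[X] = 0.5·0.818182 + 0.5·0.9 = 0.859091.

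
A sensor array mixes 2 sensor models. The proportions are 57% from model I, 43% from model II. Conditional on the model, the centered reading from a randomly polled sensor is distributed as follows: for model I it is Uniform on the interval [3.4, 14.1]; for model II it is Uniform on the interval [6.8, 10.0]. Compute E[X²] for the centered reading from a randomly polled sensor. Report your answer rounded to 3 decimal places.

For each component E[X²] = Var + (mean)², giving I: 86.1033; II: 71.4133.
Overall E[X²] = 0.57·86.1033 + 0.43·71.4133 = 79.7866.

79.787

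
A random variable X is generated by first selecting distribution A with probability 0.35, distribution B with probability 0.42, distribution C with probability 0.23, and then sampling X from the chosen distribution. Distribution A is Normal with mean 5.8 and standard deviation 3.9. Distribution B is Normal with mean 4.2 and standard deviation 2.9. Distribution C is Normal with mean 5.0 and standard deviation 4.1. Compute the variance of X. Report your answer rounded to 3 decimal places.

13.212

Per component, A: μ=5.8, E[X²]=48.85; B: μ=4.2, E[X²]=26.05; C: μ=5, E[X²]=41.81.
E[X] = 0.35·5.8 + 0.42·4.2 + 0.23·5 = 4.944.
E[X²] = 0.35·48.85 + 0.42·26.05 + 0.23·41.81 = 37.6548.
Var(X) = E[X²] − (E[X])² = 37.6548 − 24.4431 = 13.2117.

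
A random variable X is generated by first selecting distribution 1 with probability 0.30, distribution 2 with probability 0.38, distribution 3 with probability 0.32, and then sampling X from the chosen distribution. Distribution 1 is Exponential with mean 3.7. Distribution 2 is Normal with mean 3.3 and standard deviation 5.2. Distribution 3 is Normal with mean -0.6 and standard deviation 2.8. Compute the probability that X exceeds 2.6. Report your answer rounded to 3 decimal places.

0.399

Conditional on each component, P(X > 2.6): 1: 0.495245; 2: 0.553542; 3: 0.126549.
By total probability, P(X > 2.6) = 0.3·0.495245 + 0.38·0.553542 + 0.32·0.126549 = 0.399415.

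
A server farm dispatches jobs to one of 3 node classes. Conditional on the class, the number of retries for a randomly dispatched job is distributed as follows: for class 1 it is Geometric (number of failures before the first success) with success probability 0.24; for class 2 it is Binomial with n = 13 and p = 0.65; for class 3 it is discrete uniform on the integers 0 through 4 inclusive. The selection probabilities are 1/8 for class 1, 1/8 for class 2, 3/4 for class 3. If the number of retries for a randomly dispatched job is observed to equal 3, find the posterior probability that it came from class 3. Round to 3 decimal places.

0.918

Likelihoods P(X=3 | ·): 1: 0.105354; 2: 0.00216664; 3: 0.2.
Posterior ∝ prior × likelihood. Numerator for 3: 0.75·0.2 = 0.15.
Normalizing constant: 0.125·0.105354 + 0.125·0.00216664 + 0.75·0.2 = 0.16344.
P(3 | observation) = 0.15 / 0.16344 = 0.917767.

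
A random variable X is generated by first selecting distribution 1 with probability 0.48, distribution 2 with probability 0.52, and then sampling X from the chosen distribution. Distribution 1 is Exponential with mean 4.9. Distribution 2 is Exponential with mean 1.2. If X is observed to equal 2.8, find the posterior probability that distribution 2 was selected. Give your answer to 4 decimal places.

Likelihoods f(2.8 | ·): 1: 0.115249; 2: 0.08081.
Posterior ∝ prior × likelihood. Numerator for 2: 0.52·0.08081 = 0.0420212.
Normalizing constant: 0.48·0.115249 + 0.52·0.08081 = 0.0973405.
P(2 | observation) = 0.0420212 / 0.0973405 = 0.431693.

0.4317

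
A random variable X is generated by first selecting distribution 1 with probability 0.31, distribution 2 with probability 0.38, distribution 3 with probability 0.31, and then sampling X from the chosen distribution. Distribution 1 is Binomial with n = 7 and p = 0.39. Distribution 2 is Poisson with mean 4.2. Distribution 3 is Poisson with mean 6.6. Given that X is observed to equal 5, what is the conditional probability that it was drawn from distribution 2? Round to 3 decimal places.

0.485

Likelihoods P(X=5 | ·): 1: 0.0705021; 2: 0.163316; 3: 0.141969.
Posterior ∝ prior × likelihood. Numerator for 2: 0.38·0.163316 = 0.06206.
Normalizing constant: 0.31·0.0705021 + 0.38·0.163316 + 0.31·0.141969 = 0.127926.
P(2 | observation) = 0.06206 / 0.127926 = 0.485124.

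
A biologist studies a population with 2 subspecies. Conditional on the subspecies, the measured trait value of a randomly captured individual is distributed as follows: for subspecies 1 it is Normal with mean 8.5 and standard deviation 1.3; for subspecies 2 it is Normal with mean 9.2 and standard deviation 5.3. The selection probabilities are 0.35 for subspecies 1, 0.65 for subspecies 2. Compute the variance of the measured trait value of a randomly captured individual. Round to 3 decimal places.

18.961

Per component, 1: μ=8.5, E[X²]=73.94; 2: μ=9.2, E[X²]=112.73.
E[X] = 0.35·8.5 + 0.65·9.2 = 8.955.
E[X²] = 0.35·73.94 + 0.65·112.73 = 99.1535.
Var(X) = E[X²] − (E[X])² = 99.1535 − 80.192 = 18.9615.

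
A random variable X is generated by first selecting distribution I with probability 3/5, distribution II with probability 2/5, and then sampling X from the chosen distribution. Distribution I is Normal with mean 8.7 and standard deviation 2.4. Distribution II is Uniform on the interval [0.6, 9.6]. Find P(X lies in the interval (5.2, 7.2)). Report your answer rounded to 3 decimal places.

Conditional on each component, P(5.2 < X < 7.2): I: 0.193611; II: 0.222222.
By total probability, P(5.2 < X < 7.2) = 0.6·0.193611 + 0.4·0.222222 = 0.205056.

0.205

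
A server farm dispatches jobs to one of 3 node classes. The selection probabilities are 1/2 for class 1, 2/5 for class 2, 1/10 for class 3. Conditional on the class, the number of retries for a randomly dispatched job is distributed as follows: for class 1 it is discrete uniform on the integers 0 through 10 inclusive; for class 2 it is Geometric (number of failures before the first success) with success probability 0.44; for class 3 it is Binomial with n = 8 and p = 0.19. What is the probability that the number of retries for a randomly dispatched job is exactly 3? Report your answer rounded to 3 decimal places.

Conditional on each class, P(X = 3): 1: 0.0909091; 2: 0.077271; 3: 0.133929.
By total probability, P(X = 3) = 0.5·0.0909091 + 0.4·0.077271 + 0.1·0.133929 = 0.0897558.

0.090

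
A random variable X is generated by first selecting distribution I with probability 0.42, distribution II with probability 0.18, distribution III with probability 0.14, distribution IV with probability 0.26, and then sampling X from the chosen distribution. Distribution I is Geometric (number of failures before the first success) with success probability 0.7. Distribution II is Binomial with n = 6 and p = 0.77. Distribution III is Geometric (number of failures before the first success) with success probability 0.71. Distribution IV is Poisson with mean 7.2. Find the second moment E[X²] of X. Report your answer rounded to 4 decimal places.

For each component E[X²] = Var + (mean)², giving I: 0.795918; II: 22.407; III: 0.742115; IV: 59.04.
Overall E[X²] = 0.42·0.795918 + 0.18·22.407 + 0.14·0.742115 + 0.26·59.04 = 19.8218.

19.8218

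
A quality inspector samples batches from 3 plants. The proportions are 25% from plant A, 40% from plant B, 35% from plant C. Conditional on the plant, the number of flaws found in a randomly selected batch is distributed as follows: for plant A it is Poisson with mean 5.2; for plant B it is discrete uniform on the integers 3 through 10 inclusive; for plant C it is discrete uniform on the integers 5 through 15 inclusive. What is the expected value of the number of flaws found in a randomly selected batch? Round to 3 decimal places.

7.400

Component means — A: 5.2; B: 6.5; C: 10.
E[X] = 0.25·5.2 + 0.4·6.5 + 0.35·10 = 7.4.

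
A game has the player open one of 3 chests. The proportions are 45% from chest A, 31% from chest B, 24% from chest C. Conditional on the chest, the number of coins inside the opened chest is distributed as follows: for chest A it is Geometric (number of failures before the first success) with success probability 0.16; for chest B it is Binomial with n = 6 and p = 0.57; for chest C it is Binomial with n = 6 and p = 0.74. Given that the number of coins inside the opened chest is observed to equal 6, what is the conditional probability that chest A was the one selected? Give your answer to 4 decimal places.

Likelihoods P(X=6 | ·): A: 0.0562077; B: 0.0342964; C: 0.164206.
Posterior ∝ prior × likelihood. Numerator for A: 0.45·0.0562077 = 0.0252935.
Normalizing constant: 0.45·0.0562077 + 0.31·0.0342964 + 0.24·0.164206 = 0.0753349.
P(A | observation) = 0.0252935 / 0.0753349 = 0.335747.

0.3357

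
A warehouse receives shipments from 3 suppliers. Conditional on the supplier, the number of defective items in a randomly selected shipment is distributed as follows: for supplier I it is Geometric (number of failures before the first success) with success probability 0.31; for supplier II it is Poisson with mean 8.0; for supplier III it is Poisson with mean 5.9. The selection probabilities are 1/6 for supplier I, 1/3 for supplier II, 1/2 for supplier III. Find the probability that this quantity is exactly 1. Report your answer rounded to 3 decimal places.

0.045

Conditional on each supplier, P(X = 1): I: 0.2139; II: 0.0026837; III: 0.0161627.
By total probability, P(X = 1) = 0.166667·0.2139 + 0.333333·0.0026837 + 0.5·0.0161627 = 0.0446259.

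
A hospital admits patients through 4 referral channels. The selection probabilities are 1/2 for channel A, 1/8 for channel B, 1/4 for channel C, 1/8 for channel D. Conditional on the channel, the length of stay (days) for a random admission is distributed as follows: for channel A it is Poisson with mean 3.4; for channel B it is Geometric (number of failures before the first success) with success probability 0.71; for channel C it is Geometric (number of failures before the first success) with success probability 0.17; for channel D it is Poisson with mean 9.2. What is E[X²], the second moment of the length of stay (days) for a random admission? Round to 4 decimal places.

32.4420

For each component E[X²] = Var + (mean)², giving A: 14.96; B: 0.742115; C: 52.5571; D: 93.84.
Overall E[X²] = 0.5·14.96 + 0.125·0.742115 + 0.25·52.5571 + 0.125·93.84 = 32.442.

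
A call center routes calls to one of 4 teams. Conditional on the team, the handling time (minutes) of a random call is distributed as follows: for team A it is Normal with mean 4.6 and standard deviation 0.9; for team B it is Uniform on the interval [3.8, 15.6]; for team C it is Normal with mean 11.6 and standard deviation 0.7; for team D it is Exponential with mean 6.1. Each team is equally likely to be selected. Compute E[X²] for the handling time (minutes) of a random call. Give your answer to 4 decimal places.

84.2833

For each component E[X²] = Var + (mean)², giving A: 21.97; B: 105.693; C: 135.05; D: 74.42.
Overall E[X²] = 0.25·21.97 + 0.25·105.693 + 0.25·135.05 + 0.25·74.42 = 84.2833.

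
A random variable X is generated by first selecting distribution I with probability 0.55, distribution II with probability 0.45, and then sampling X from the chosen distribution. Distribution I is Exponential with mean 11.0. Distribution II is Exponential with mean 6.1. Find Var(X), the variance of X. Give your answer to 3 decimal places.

89.237

Per component, I: μ=11, E[X²]=242; II: μ=6.1, E[X²]=74.42.
E[X] = 0.55·11 + 0.45·6.1 = 8.795.
E[X²] = 0.55·242 + 0.45·74.42 = 166.589.
Var(X) = E[X²] − (E[X])² = 166.589 − 77.352 = 89.237.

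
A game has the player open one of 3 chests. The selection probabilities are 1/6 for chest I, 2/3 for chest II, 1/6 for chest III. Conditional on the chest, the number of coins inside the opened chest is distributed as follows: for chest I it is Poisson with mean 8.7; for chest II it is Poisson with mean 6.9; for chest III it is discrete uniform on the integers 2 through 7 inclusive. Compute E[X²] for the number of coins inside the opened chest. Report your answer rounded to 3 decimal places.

For each component E[X²] = Var + (mean)², giving I: 84.39; II: 54.51; III: 23.1667.
Overall E[X²] = 0.166667·84.39 + 0.666667·54.51 + 0.166667·23.1667 = 54.2661.

54.266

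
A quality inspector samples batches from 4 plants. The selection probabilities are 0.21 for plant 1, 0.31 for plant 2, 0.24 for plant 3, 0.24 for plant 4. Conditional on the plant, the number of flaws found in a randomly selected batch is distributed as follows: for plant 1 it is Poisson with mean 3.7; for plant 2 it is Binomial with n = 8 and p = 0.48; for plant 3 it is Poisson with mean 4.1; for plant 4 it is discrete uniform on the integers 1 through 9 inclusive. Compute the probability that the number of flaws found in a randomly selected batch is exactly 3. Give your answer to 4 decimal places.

0.1892

Conditional on each plant, P(X = 3): 1: 0.20872; 2: 0.235466; 3: 0.190368; 4: 0.111111.
By total probability, P(X = 3) = 0.21·0.20872 + 0.31·0.235466 + 0.24·0.190368 + 0.24·0.111111 = 0.189181.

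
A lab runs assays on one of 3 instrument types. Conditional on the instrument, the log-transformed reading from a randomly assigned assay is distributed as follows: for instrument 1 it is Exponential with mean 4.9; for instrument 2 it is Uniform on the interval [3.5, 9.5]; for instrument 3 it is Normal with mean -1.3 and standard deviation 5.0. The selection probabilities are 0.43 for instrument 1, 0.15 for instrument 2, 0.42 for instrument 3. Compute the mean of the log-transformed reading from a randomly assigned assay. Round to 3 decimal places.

2.536

Component means — 1: 4.9; 2: 6.5; 3: -1.3.
E[X] = 0.43·4.9 + 0.15·6.5 + 0.42·-1.3 = 2.536.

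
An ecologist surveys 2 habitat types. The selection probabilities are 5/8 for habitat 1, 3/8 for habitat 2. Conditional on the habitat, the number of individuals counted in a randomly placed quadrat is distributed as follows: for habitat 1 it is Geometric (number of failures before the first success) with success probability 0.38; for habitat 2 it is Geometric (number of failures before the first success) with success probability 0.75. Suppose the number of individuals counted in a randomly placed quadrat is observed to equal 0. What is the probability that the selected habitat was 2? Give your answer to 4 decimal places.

Likelihoods P(X=0 | ·): 1: 0.38; 2: 0.75.
Posterior ∝ prior × likelihood. Numerator for 2: 0.375·0.75 = 0.28125.
Normalizing constant: 0.625·0.38 + 0.375·0.75 = 0.51875.
P(2 | observation) = 0.28125 / 0.51875 = 0.542169.

0.5422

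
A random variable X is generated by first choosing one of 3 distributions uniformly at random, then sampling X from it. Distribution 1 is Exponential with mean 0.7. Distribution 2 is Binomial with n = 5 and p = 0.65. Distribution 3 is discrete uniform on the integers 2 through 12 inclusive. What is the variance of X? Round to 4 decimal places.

10.5708

Per component, 1: μ=0.7, E[X²]=0.98; 2: μ=3.25, E[X²]=11.7; 3: μ=7, E[X²]=59.
E[X] = 0.333333·0.7 + 0.333333·3.25 + 0.333333·7 = 3.65.
E[X²] = 0.333333·0.98 + 0.333333·11.7 + 0.333333·59 = 23.8933.
Var(X) = E[X²] − (E[X])² = 23.8933 − 13.3225 = 10.5708.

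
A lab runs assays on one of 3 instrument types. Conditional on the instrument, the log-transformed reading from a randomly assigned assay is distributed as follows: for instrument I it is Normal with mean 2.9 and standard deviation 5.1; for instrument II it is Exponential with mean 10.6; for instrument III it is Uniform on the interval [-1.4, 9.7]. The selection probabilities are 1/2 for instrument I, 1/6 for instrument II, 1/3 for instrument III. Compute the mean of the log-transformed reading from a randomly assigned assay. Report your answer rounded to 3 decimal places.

Component means — I: 2.9; II: 10.6; III: 4.15.
E[X] = 0.5·2.9 + 0.166667·10.6 + 0.333333·4.15 = 4.6.

4.600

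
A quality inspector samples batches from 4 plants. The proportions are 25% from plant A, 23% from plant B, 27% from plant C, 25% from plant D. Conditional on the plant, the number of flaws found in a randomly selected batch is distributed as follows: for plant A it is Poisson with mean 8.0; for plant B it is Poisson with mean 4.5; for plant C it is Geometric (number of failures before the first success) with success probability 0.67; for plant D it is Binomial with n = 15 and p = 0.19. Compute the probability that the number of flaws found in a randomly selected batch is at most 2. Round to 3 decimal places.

0.413

Conditional on each plant, P(X ≤ 2): A: 0.013754; B: 0.173578; C: 0.964063; D: 0.436453.
By total probability, P(X ≤ 2) = 0.25·0.013754 + 0.23·0.173578 + 0.27·0.964063 + 0.25·0.436453 = 0.412772.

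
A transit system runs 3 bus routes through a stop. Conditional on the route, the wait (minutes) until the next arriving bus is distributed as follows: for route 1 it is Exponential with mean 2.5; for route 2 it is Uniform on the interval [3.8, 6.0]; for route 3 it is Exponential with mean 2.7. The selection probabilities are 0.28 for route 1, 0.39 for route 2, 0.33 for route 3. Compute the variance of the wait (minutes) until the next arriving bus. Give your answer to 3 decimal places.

Per component, 1: μ=2.5, E[X²]=12.5; 2: μ=4.9, E[X²]=24.4133; 3: μ=2.7, E[X²]=14.58.
E[X] = 0.28·2.5 + 0.39·4.9 + 0.33·2.7 = 3.502.
E[X²] = 0.28·12.5 + 0.39·24.4133 + 0.33·14.58 = 17.8326.
Var(X) = E[X²] − (E[X])² = 17.8326 − 12.264 = 5.5686.

5.569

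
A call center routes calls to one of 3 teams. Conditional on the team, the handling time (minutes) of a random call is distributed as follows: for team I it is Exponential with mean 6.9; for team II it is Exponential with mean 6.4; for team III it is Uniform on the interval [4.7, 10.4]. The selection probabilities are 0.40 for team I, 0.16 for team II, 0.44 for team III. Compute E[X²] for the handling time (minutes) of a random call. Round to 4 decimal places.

77.4676

For each component E[X²] = Var + (mean)², giving I: 95.22; II: 81.92; III: 59.71.
Overall E[X²] = 0.4·95.22 + 0.16·81.92 + 0.44·59.71 = 77.4676.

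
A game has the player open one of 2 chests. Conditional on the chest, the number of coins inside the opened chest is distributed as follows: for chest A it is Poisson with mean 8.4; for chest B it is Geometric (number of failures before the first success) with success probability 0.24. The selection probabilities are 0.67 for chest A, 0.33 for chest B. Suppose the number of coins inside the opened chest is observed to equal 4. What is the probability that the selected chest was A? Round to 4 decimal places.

Likelihoods P(X=4 | ·): A: 0.0466479; B: 0.0800692.
Posterior ∝ prior × likelihood. Numerator for A: 0.67·0.0466479 = 0.0312541.
Normalizing constant: 0.67·0.0466479 + 0.33·0.0800692 = 0.0576769.
P(A | observation) = 0.0312541 / 0.0576769 = 0.541882.

0.5419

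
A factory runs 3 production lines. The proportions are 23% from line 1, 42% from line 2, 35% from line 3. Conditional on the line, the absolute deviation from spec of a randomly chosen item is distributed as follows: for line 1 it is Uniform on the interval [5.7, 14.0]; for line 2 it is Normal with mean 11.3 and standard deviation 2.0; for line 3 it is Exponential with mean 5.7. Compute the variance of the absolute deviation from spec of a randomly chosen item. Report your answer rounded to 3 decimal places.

20.571

Per component, 1: μ=9.85, E[X²]=102.763; 2: μ=11.3, E[X²]=131.69; 3: μ=5.7, E[X²]=64.98.
E[X] = 0.23·9.85 + 0.42·11.3 + 0.35·5.7 = 9.0065.
E[X²] = 0.23·102.763 + 0.42·131.69 + 0.35·64.98 = 101.688.
Var(X) = E[X²] − (E[X])² = 101.688 − 81.117 = 20.5713.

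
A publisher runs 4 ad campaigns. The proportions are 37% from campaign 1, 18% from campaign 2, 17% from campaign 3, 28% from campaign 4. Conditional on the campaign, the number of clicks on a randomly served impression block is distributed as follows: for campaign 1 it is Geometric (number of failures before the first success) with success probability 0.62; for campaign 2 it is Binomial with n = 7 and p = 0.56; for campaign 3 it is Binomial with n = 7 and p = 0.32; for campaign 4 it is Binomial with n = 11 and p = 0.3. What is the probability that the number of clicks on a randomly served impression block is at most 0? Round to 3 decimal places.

0.247

Conditional on each campaign, P(X ≤ 0): 1: 0.62; 2: 0.00319278; 3: 0.0672299; 4: 0.0197733.
By total probability, P(X ≤ 0) = 0.37·0.62 + 0.18·0.00319278 + 0.17·0.0672299 + 0.28·0.0197733 = 0.24694.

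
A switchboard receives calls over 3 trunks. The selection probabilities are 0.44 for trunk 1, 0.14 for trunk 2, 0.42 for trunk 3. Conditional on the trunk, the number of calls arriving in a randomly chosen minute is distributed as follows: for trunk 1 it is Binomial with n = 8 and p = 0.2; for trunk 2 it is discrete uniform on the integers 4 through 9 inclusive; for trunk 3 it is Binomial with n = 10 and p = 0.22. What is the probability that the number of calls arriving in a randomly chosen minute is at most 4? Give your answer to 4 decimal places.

Conditional on each trunk, P(X ≤ 4): 1: 0.989594; 2: 0.166667; 3: 0.95211.
By total probability, P(X ≤ 4) = 0.44·0.989594 + 0.14·0.166667 + 0.42·0.95211 = 0.858641.

0.8586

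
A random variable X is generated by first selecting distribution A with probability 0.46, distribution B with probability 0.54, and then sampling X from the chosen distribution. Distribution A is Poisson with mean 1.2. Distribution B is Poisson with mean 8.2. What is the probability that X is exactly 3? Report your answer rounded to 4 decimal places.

0.0535

Conditional on each component, P(X = 3): A: 0.0867439; B: 0.0252392.
By total probability, P(X = 3) = 0.46·0.0867439 + 0.54·0.0252392 = 0.0535314.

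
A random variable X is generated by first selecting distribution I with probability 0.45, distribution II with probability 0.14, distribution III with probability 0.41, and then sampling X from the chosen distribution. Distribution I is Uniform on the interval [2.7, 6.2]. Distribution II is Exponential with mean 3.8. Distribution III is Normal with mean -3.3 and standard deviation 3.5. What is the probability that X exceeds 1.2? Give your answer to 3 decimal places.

Conditional on each component, P(X > 1.2): I: 1; II: 0.729213; III: 0.0992714.
By total probability, P(X > 1.2) = 0.45·1 + 0.14·0.729213 + 0.41·0.0992714 = 0.592791.

0.593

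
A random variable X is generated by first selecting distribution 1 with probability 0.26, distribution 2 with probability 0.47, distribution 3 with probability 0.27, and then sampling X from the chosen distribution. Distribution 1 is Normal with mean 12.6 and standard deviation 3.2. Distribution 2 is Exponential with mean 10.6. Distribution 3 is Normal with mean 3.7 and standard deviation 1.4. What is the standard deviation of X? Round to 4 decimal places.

Per component, 1: μ=12.6, E[X²]=169; 2: μ=10.6, E[X²]=224.72; 3: μ=3.7, E[X²]=15.65.
E[X] = 0.26·12.6 + 0.47·10.6 + 0.27·3.7 = 9.257.
E[X²] = 0.26·169 + 0.47·224.72 + 0.27·15.65 = 153.784.
Var(X) = E[X²] − (E[X])² = 153.784 − 85.692 = 68.0919.
SD(X) = √68.0919 = 8.25178.

8.2518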